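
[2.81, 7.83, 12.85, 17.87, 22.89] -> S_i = 2.81 + 5.02*i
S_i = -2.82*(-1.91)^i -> [-2.82, 5.39, -10.29, 19.65, -37.53]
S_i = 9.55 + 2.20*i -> [9.55, 11.75, 13.95, 16.15, 18.35]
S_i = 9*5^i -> [9, 45, 225, 1125, 5625]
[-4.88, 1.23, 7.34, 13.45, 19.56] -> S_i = -4.88 + 6.11*i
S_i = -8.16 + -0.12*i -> [-8.16, -8.28, -8.4, -8.52, -8.64]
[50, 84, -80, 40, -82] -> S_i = Random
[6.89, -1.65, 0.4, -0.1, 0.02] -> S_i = 6.89*(-0.24)^i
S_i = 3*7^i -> [3, 21, 147, 1029, 7203]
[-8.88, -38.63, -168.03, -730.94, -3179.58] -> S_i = -8.88*4.35^i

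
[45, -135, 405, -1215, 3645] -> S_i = 45*-3^i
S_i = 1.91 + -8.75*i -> [1.91, -6.84, -15.59, -24.34, -33.09]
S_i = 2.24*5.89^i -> [2.24, 13.19, 77.71, 457.71, 2695.93]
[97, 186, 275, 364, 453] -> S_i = 97 + 89*i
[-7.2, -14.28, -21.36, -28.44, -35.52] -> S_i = -7.20 + -7.08*i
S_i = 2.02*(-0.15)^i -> [2.02, -0.3, 0.05, -0.01, 0.0]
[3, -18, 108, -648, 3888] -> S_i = 3*-6^i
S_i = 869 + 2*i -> [869, 871, 873, 875, 877]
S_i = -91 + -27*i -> [-91, -118, -145, -172, -199]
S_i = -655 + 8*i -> [-655, -647, -639, -631, -623]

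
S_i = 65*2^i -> [65, 130, 260, 520, 1040]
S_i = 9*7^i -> [9, 63, 441, 3087, 21609]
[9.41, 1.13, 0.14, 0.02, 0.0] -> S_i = 9.41*0.12^i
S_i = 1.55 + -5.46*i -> [1.55, -3.91, -9.37, -14.83, -20.29]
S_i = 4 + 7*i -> [4, 11, 18, 25, 32]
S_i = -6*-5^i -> [-6, 30, -150, 750, -3750]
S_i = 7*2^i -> [7, 14, 28, 56, 112]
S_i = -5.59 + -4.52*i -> [-5.59, -10.11, -14.63, -19.15, -23.67]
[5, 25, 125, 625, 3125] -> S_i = 5*5^i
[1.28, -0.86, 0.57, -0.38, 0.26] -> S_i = 1.28*(-0.67)^i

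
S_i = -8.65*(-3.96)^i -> [-8.65, 34.25, -135.65, 537.16, -2127.14]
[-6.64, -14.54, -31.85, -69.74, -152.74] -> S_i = -6.64*2.19^i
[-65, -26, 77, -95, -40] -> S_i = Random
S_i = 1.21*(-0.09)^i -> [1.21, -0.11, 0.01, -0.0, 0.0]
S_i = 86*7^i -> [86, 602, 4214, 29498, 206486]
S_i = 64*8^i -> [64, 512, 4096, 32768, 262144]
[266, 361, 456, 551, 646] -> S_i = 266 + 95*i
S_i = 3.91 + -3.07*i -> [3.91, 0.84, -2.23, -5.3, -8.37]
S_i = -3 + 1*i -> [-3, -2, -1, 0, 1]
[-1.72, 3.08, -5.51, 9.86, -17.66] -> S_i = -1.72*(-1.79)^i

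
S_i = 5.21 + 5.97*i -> [5.21, 11.18, 17.15, 23.12, 29.09]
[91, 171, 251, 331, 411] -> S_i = 91 + 80*i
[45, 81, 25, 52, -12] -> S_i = Random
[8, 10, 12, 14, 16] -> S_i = 8 + 2*i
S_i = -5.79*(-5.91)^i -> [-5.79, 34.22, -202.23, 1195.2, -7063.64]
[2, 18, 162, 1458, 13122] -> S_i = 2*9^i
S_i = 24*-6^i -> [24, -144, 864, -5184, 31104]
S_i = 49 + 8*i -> [49, 57, 65, 73, 81]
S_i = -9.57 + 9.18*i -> [-9.57, -0.39, 8.79, 17.97, 27.15]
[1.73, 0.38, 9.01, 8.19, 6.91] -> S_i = Random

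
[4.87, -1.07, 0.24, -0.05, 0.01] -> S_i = 4.87*(-0.22)^i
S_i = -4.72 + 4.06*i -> [-4.72, -0.66, 3.4, 7.46, 11.52]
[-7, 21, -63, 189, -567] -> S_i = -7*-3^i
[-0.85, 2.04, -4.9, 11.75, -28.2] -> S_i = -0.85*(-2.40)^i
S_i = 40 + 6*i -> [40, 46, 52, 58, 64]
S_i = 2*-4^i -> [2, -8, 32, -128, 512]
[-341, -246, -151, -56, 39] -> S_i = -341 + 95*i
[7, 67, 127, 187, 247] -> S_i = 7 + 60*i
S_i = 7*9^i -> [7, 63, 567, 5103, 45927]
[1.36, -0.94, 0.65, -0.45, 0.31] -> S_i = 1.36*(-0.69)^i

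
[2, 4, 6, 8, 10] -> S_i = 2 + 2*i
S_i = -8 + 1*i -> [-8, -7, -6, -5, -4]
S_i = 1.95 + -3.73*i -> [1.95, -1.78, -5.51, -9.24, -12.97]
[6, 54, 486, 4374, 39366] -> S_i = 6*9^i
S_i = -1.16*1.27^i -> [-1.16, -1.47, -1.87, -2.38, -3.02]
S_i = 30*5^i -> [30, 150, 750, 3750, 18750]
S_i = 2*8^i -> [2, 16, 128, 1024, 8192]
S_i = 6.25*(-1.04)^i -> [6.25, -6.5, 6.76, -7.03, 7.31]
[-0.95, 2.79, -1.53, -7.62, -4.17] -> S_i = Random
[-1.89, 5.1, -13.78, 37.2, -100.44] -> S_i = -1.89*(-2.70)^i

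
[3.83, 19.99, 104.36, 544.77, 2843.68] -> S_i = 3.83*5.22^i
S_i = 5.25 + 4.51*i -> [5.25, 9.76, 14.27, 18.78, 23.29]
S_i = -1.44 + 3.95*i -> [-1.44, 2.51, 6.46, 10.41, 14.36]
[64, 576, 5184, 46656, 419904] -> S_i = 64*9^i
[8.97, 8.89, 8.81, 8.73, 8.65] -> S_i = 8.97 + -0.08*i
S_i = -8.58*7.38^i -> [-8.58, -63.32, -467.3, -3448.71, -25451.46]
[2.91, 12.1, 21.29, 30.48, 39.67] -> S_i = 2.91 + 9.19*i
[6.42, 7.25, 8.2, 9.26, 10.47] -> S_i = 6.42*1.13^i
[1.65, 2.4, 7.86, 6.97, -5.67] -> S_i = Random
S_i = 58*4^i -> [58, 232, 928, 3712, 14848]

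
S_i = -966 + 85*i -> [-966, -881, -796, -711, -626]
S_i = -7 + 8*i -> [-7, 1, 9, 17, 25]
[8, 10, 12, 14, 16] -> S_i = 8 + 2*i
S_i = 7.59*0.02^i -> [7.59, 0.15, 0.0, 0.0, 0.0]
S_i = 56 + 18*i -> [56, 74, 92, 110, 128]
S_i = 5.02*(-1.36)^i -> [5.02, -6.83, 9.28, -12.63, 17.17]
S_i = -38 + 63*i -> [-38, 25, 88, 151, 214]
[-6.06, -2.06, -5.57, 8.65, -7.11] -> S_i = Random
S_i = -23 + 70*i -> [-23, 47, 117, 187, 257]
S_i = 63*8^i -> [63, 504, 4032, 32256, 258048]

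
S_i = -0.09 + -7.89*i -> [-0.09, -7.98, -15.87, -23.76, -31.65]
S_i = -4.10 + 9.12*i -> [-4.1, 5.02, 14.14, 23.26, 32.38]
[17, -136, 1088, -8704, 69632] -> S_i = 17*-8^i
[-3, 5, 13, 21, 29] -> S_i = -3 + 8*i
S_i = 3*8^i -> [3, 24, 192, 1536, 12288]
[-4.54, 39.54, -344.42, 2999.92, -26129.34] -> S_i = -4.54*(-8.71)^i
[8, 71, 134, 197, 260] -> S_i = 8 + 63*i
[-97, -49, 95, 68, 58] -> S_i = Random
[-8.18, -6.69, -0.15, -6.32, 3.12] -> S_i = Random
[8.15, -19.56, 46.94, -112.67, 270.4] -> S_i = 8.15*(-2.40)^i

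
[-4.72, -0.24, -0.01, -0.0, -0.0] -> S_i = -4.72*0.05^i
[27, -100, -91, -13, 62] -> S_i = Random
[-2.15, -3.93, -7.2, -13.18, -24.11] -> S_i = -2.15*1.83^i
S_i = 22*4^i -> [22, 88, 352, 1408, 5632]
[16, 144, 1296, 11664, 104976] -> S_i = 16*9^i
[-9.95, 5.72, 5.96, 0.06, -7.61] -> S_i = Random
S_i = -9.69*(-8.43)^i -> [-9.69, 81.69, -688.62, 5805.06, -48936.63]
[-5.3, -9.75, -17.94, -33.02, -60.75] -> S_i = -5.30*1.84^i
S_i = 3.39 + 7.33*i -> [3.39, 10.72, 18.05, 25.38, 32.71]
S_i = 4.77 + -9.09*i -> [4.77, -4.32, -13.41, -22.5, -31.59]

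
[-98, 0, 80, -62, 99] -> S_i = Random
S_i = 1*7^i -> [1, 7, 49, 343, 2401]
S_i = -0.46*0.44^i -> [-0.46, -0.2, -0.09, -0.04, -0.02]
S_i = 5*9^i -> [5, 45, 405, 3645, 32805]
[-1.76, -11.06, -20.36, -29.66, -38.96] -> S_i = -1.76 + -9.30*i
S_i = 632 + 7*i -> [632, 639, 646, 653, 660]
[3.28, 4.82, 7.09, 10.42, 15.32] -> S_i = 3.28*1.47^i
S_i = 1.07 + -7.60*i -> [1.07, -6.53, -14.13, -21.73, -29.33]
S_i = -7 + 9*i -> [-7, 2, 11, 20, 29]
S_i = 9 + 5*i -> [9, 14, 19, 24, 29]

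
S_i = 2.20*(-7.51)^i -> [2.2, -16.52, 124.08, -931.84, 6998.14]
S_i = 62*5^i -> [62, 310, 1550, 7750, 38750]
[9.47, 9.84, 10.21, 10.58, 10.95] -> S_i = 9.47 + 0.37*i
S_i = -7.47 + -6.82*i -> [-7.47, -14.29, -21.11, -27.93, -34.75]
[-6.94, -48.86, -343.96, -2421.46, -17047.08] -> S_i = -6.94*7.04^i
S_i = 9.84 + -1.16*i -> [9.84, 8.68, 7.52, 6.36, 5.2]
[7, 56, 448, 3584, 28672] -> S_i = 7*8^i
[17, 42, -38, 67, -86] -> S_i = Random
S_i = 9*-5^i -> [9, -45, 225, -1125, 5625]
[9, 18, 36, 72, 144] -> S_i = 9*2^i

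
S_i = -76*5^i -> [-76, -380, -1900, -9500, -47500]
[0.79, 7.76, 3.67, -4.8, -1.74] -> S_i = Random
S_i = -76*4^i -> [-76, -304, -1216, -4864, -19456]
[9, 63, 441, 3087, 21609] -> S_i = 9*7^i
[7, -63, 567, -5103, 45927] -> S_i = 7*-9^i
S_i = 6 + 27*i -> [6, 33, 60, 87, 114]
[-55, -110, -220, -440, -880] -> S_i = -55*2^i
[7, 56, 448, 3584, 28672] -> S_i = 7*8^i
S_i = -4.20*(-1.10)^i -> [-4.2, 4.62, -5.08, 5.59, -6.15]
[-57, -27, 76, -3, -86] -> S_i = Random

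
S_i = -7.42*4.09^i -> [-7.42, -30.35, -124.12, -507.66, -2076.33]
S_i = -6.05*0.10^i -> [-6.05, -0.6, -0.06, -0.01, -0.0]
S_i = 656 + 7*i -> [656, 663, 670, 677, 684]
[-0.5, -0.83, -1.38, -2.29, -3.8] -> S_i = -0.50*1.66^i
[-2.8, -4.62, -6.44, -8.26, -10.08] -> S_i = -2.80 + -1.82*i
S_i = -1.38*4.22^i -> [-1.38, -5.82, -24.58, -103.71, -437.65]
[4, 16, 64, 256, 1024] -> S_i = 4*4^i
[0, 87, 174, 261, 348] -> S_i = 0 + 87*i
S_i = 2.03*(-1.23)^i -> [2.03, -2.5, 3.07, -3.78, 4.65]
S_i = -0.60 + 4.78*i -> [-0.6, 4.18, 8.96, 13.74, 18.52]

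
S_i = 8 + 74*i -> [8, 82, 156, 230, 304]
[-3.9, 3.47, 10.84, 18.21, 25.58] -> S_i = -3.90 + 7.37*i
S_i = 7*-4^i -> [7, -28, 112, -448, 1792]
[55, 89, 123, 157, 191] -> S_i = 55 + 34*i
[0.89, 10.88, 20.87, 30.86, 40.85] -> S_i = 0.89 + 9.99*i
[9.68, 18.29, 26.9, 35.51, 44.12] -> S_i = 9.68 + 8.61*i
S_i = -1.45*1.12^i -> [-1.45, -1.62, -1.82, -2.04, -2.28]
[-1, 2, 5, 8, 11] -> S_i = -1 + 3*i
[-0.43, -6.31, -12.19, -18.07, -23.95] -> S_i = -0.43 + -5.88*i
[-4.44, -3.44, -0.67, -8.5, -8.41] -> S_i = Random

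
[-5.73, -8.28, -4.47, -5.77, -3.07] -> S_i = Random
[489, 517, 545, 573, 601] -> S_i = 489 + 28*i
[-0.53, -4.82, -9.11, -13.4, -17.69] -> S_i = -0.53 + -4.29*i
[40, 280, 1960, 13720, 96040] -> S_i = 40*7^i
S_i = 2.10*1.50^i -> [2.1, 3.15, 4.73, 7.09, 10.63]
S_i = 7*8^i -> [7, 56, 448, 3584, 28672]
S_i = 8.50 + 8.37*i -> [8.5, 16.87, 25.24, 33.61, 41.98]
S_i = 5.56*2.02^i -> [5.56, 11.23, 22.69, 45.83, 92.57]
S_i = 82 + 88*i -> [82, 170, 258, 346, 434]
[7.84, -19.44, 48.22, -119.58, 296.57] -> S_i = 7.84*(-2.48)^i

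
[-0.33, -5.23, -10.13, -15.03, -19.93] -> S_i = -0.33 + -4.90*i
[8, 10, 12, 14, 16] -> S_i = 8 + 2*i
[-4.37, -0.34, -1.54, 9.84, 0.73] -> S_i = Random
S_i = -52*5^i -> [-52, -260, -1300, -6500, -32500]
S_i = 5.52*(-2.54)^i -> [5.52, -14.02, 35.61, -90.46, 229.76]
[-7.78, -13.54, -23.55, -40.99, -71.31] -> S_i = -7.78*1.74^i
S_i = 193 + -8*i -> [193, 185, 177, 169, 161]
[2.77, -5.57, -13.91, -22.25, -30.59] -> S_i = 2.77 + -8.34*i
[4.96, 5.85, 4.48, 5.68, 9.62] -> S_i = Random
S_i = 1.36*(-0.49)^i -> [1.36, -0.67, 0.33, -0.16, 0.08]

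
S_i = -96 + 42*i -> [-96, -54, -12, 30, 72]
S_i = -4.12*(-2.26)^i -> [-4.12, 9.31, -21.04, 47.56, -107.48]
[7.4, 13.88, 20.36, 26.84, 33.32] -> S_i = 7.40 + 6.48*i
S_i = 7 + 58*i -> [7, 65, 123, 181, 239]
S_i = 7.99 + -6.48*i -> [7.99, 1.51, -4.97, -11.45, -17.93]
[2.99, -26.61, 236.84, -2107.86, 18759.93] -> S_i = 2.99*(-8.90)^i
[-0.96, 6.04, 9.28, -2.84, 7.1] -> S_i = Random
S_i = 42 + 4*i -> [42, 46, 50, 54, 58]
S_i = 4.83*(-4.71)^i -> [4.83, -22.75, 107.15, -504.67, 2377.01]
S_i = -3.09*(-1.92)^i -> [-3.09, 5.93, -11.39, 21.87, -41.99]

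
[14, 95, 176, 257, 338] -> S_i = 14 + 81*i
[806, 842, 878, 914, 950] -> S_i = 806 + 36*i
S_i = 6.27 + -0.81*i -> [6.27, 5.46, 4.65, 3.84, 3.03]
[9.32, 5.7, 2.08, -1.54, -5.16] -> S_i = 9.32 + -3.62*i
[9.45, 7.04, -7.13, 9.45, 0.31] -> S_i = Random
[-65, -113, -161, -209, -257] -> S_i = -65 + -48*i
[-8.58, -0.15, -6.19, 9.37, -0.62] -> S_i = Random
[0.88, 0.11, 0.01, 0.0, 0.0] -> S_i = 0.88*0.12^i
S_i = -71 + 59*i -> [-71, -12, 47, 106, 165]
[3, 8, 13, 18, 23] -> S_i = 3 + 5*i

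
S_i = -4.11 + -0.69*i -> [-4.11, -4.8, -5.49, -6.18, -6.87]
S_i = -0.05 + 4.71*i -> [-0.05, 4.66, 9.37, 14.08, 18.79]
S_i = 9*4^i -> [9, 36, 144, 576, 2304]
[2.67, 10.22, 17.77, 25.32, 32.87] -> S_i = 2.67 + 7.55*i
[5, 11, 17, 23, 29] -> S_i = 5 + 6*i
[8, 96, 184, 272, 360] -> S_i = 8 + 88*i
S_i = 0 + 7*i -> [0, 7, 14, 21, 28]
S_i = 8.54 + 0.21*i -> [8.54, 8.75, 8.96, 9.17, 9.38]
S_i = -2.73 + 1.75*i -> [-2.73, -0.98, 0.77, 2.52, 4.27]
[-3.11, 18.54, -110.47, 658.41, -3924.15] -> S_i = -3.11*(-5.96)^i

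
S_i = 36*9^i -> [36, 324, 2916, 26244, 236196]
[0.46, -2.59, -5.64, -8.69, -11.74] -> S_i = 0.46 + -3.05*i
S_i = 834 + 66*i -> [834, 900, 966, 1032, 1098]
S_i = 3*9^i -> [3, 27, 243, 2187, 19683]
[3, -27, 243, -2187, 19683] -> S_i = 3*-9^i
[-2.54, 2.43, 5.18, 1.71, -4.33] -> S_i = Random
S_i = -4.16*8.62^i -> [-4.16, -35.86, -309.11, -2664.5, -22967.96]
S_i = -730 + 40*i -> [-730, -690, -650, -610, -570]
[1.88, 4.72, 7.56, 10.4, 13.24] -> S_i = 1.88 + 2.84*i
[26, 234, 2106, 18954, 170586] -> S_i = 26*9^i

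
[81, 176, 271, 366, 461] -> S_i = 81 + 95*i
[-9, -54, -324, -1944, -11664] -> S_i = -9*6^i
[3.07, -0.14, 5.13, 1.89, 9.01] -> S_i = Random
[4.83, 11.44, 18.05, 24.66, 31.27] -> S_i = 4.83 + 6.61*i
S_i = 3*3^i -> [3, 9, 27, 81, 243]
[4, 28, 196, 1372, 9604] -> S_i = 4*7^i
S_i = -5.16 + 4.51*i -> [-5.16, -0.65, 3.86, 8.37, 12.88]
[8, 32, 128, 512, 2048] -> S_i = 8*4^i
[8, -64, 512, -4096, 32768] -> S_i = 8*-8^i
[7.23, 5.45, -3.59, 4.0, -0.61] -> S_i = Random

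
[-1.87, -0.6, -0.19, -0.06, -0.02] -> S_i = -1.87*0.32^i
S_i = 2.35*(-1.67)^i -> [2.35, -3.92, 6.55, -10.95, 18.28]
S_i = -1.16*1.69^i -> [-1.16, -1.96, -3.31, -5.6, -9.46]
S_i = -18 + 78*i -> [-18, 60, 138, 216, 294]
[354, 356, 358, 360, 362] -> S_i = 354 + 2*i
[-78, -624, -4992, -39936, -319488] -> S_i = -78*8^i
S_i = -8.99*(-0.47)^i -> [-8.99, 4.23, -1.99, 0.93, -0.44]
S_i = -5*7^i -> [-5, -35, -245, -1715, -12005]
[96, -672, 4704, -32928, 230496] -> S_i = 96*-7^i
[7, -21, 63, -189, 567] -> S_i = 7*-3^i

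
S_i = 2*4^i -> [2, 8, 32, 128, 512]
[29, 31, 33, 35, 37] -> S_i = 29 + 2*i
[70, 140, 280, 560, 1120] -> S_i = 70*2^i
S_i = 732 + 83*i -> [732, 815, 898, 981, 1064]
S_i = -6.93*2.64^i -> [-6.93, -18.3, -48.3, -127.51, -336.63]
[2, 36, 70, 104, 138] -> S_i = 2 + 34*i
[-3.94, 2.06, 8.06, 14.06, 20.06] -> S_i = -3.94 + 6.00*i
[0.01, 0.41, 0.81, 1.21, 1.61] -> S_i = 0.01 + 0.40*i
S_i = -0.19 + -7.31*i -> [-0.19, -7.5, -14.81, -22.12, -29.43]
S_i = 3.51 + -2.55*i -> [3.51, 0.96, -1.59, -4.14, -6.69]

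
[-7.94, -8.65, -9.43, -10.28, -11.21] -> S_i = -7.94*1.09^i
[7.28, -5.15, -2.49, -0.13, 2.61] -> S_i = Random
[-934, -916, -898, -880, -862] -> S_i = -934 + 18*i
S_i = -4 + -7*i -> [-4, -11, -18, -25, -32]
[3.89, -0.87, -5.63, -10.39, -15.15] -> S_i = 3.89 + -4.76*i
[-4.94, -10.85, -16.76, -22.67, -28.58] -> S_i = -4.94 + -5.91*i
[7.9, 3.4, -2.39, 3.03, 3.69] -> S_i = Random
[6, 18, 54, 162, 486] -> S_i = 6*3^i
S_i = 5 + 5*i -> [5, 10, 15, 20, 25]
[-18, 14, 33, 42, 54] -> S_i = Random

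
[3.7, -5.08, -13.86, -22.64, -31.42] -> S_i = 3.70 + -8.78*i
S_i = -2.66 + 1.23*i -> [-2.66, -1.43, -0.2, 1.03, 2.26]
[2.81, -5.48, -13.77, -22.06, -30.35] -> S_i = 2.81 + -8.29*i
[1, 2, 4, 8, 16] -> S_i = 1*2^i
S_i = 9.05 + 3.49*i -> [9.05, 12.54, 16.03, 19.52, 23.01]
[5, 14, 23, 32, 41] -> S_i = 5 + 9*i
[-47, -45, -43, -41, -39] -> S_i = -47 + 2*i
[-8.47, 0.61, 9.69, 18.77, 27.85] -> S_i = -8.47 + 9.08*i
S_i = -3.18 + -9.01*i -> [-3.18, -12.19, -21.2, -30.21, -39.22]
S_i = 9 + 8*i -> [9, 17, 25, 33, 41]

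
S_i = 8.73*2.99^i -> [8.73, 26.1, 78.05, 233.36, 697.75]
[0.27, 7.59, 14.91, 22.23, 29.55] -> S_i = 0.27 + 7.32*i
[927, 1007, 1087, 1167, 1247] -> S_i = 927 + 80*i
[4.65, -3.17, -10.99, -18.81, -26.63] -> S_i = 4.65 + -7.82*i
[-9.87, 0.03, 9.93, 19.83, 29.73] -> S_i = -9.87 + 9.90*i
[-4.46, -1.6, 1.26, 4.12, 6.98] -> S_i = -4.46 + 2.86*i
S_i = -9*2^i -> [-9, -18, -36, -72, -144]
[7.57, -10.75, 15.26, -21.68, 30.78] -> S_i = 7.57*(-1.42)^i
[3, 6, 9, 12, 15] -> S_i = 3 + 3*i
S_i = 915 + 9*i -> [915, 924, 933, 942, 951]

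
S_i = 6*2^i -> [6, 12, 24, 48, 96]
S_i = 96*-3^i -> [96, -288, 864, -2592, 7776]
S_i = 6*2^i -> [6, 12, 24, 48, 96]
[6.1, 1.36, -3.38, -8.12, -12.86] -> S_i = 6.10 + -4.74*i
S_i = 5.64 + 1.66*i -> [5.64, 7.3, 8.96, 10.62, 12.28]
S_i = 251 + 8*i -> [251, 259, 267, 275, 283]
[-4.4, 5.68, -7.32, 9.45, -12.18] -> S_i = -4.40*(-1.29)^i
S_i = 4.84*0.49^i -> [4.84, 2.37, 1.16, 0.57, 0.28]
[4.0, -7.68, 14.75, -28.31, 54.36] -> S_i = 4.00*(-1.92)^i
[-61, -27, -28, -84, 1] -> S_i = Random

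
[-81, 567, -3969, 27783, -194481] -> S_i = -81*-7^i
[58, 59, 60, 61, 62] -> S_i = 58 + 1*i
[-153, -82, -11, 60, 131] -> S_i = -153 + 71*i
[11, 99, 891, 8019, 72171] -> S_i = 11*9^i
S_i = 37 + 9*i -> [37, 46, 55, 64, 73]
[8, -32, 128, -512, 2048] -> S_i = 8*-4^i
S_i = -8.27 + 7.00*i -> [-8.27, -1.27, 5.73, 12.73, 19.73]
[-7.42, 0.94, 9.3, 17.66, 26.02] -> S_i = -7.42 + 8.36*i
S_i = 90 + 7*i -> [90, 97, 104, 111, 118]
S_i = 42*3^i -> [42, 126, 378, 1134, 3402]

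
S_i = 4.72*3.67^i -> [4.72, 17.32, 63.57, 233.31, 856.26]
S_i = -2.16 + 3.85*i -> [-2.16, 1.69, 5.54, 9.39, 13.24]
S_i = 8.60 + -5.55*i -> [8.6, 3.05, -2.5, -8.05, -13.6]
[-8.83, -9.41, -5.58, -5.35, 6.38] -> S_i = Random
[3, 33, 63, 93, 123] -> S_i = 3 + 30*i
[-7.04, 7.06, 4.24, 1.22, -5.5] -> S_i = Random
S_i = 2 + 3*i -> [2, 5, 8, 11, 14]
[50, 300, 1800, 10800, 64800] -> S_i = 50*6^i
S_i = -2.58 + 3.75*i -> [-2.58, 1.17, 4.92, 8.67, 12.42]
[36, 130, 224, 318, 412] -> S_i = 36 + 94*i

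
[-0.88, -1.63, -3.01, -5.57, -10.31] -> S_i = -0.88*1.85^i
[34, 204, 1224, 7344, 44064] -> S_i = 34*6^i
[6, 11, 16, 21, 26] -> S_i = 6 + 5*i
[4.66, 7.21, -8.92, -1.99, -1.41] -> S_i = Random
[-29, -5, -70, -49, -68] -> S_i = Random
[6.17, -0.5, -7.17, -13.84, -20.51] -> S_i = 6.17 + -6.67*i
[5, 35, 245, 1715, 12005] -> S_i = 5*7^i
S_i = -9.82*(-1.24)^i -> [-9.82, 12.18, -15.1, 18.72, -23.22]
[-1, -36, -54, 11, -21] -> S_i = Random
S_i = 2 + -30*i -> [2, -28, -58, -88, -118]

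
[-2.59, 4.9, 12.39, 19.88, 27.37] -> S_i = -2.59 + 7.49*i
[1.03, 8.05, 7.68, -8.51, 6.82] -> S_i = Random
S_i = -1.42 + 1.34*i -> [-1.42, -0.08, 1.26, 2.6, 3.94]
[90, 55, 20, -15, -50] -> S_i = 90 + -35*i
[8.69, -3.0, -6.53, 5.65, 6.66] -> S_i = Random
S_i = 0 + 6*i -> [0, 6, 12, 18, 24]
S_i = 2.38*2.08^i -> [2.38, 4.95, 10.3, 21.42, 44.55]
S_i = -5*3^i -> [-5, -15, -45, -135, -405]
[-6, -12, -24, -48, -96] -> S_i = -6*2^i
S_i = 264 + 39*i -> [264, 303, 342, 381, 420]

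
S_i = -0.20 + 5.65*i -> [-0.2, 5.45, 11.1, 16.75, 22.4]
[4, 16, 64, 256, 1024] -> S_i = 4*4^i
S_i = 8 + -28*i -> [8, -20, -48, -76, -104]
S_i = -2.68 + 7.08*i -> [-2.68, 4.4, 11.48, 18.56, 25.64]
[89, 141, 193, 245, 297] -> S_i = 89 + 52*i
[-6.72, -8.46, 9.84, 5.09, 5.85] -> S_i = Random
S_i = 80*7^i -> [80, 560, 3920, 27440, 192080]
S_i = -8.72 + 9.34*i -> [-8.72, 0.62, 9.96, 19.3, 28.64]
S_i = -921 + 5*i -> [-921, -916, -911, -906, -901]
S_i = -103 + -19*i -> [-103, -122, -141, -160, -179]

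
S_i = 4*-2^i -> [4, -8, 16, -32, 64]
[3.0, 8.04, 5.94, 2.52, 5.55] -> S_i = Random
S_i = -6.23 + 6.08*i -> [-6.23, -0.15, 5.93, 12.01, 18.09]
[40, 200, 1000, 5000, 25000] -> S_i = 40*5^i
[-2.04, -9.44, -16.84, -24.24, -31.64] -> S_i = -2.04 + -7.40*i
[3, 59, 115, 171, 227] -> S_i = 3 + 56*i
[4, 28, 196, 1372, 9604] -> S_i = 4*7^i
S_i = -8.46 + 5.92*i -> [-8.46, -2.54, 3.38, 9.3, 15.22]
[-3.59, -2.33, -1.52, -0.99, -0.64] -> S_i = -3.59*0.65^i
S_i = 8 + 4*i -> [8, 12, 16, 20, 24]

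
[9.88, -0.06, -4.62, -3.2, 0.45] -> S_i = Random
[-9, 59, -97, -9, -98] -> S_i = Random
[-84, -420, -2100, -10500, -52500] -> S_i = -84*5^i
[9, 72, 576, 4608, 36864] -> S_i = 9*8^i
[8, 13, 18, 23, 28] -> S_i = 8 + 5*i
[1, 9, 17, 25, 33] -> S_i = 1 + 8*i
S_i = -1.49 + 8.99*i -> [-1.49, 7.5, 16.49, 25.48, 34.47]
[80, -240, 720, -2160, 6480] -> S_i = 80*-3^i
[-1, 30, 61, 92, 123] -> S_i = -1 + 31*i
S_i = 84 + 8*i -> [84, 92, 100, 108, 116]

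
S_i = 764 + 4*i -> [764, 768, 772, 776, 780]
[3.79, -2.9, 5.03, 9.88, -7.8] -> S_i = Random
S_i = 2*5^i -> [2, 10, 50, 250, 1250]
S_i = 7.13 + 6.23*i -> [7.13, 13.36, 19.59, 25.82, 32.05]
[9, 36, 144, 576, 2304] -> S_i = 9*4^i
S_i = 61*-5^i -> [61, -305, 1525, -7625, 38125]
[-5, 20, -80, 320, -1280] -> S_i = -5*-4^i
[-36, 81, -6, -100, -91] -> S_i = Random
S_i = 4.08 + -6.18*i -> [4.08, -2.1, -8.28, -14.46, -20.64]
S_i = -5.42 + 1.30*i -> [-5.42, -4.12, -2.82, -1.52, -0.22]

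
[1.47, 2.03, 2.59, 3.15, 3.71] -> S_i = 1.47 + 0.56*i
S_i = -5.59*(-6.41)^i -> [-5.59, 35.83, -229.68, 1472.26, -9437.22]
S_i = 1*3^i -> [1, 3, 9, 27, 81]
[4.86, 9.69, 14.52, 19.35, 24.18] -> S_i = 4.86 + 4.83*i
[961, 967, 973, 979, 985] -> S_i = 961 + 6*i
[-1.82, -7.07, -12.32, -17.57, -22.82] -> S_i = -1.82 + -5.25*i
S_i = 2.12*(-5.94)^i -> [2.12, -12.59, 74.8, -444.32, 2639.26]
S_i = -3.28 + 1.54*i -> [-3.28, -1.74, -0.2, 1.34, 2.88]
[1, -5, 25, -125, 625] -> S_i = 1*-5^i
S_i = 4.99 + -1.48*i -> [4.99, 3.51, 2.03, 0.55, -0.93]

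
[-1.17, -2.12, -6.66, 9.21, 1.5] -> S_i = Random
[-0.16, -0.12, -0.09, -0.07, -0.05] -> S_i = -0.16*0.76^i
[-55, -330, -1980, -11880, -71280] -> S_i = -55*6^i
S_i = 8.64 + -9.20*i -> [8.64, -0.56, -9.76, -18.96, -28.16]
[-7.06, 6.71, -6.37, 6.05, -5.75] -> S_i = -7.06*(-0.95)^i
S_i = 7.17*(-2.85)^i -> [7.17, -20.43, 58.24, -165.98, 473.04]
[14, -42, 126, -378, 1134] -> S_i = 14*-3^i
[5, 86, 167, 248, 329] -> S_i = 5 + 81*i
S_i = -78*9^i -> [-78, -702, -6318, -56862, -511758]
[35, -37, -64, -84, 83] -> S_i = Random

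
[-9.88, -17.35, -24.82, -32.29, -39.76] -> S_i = -9.88 + -7.47*i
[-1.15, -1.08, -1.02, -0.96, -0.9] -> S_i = -1.15*0.94^i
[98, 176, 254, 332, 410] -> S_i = 98 + 78*i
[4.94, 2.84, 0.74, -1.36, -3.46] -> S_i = 4.94 + -2.10*i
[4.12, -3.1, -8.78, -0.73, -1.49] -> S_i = Random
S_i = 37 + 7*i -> [37, 44, 51, 58, 65]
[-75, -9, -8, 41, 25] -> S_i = Random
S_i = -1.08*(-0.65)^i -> [-1.08, 0.7, -0.46, 0.3, -0.19]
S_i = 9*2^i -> [9, 18, 36, 72, 144]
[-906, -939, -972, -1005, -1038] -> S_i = -906 + -33*i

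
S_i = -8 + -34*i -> [-8, -42, -76, -110, -144]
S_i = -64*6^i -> [-64, -384, -2304, -13824, -82944]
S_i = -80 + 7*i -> [-80, -73, -66, -59, -52]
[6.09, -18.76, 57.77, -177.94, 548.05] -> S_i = 6.09*(-3.08)^i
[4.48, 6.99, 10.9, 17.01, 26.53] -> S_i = 4.48*1.56^i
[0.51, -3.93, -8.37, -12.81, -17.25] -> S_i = 0.51 + -4.44*i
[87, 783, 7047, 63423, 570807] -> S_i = 87*9^i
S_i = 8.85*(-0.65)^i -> [8.85, -5.75, 3.74, -2.43, 1.58]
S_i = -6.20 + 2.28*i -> [-6.2, -3.92, -1.64, 0.64, 2.92]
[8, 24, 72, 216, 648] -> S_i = 8*3^i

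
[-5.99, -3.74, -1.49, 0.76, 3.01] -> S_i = -5.99 + 2.25*i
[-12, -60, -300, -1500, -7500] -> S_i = -12*5^i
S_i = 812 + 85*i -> [812, 897, 982, 1067, 1152]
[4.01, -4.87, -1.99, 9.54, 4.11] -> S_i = Random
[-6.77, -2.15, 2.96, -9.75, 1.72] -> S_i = Random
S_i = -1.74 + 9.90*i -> [-1.74, 8.16, 18.06, 27.96, 37.86]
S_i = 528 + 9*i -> [528, 537, 546, 555, 564]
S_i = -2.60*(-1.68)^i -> [-2.6, 4.37, -7.34, 12.33, -20.71]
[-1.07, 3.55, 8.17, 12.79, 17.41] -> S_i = -1.07 + 4.62*i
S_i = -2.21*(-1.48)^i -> [-2.21, 3.27, -4.84, 7.16, -10.6]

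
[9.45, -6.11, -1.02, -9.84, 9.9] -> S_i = Random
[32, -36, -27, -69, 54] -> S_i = Random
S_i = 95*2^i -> [95, 190, 380, 760, 1520]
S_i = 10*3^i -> [10, 30, 90, 270, 810]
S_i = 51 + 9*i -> [51, 60, 69, 78, 87]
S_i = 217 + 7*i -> [217, 224, 231, 238, 245]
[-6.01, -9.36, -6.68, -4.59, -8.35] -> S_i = Random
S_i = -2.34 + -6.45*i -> [-2.34, -8.79, -15.24, -21.69, -28.14]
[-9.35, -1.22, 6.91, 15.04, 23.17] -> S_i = -9.35 + 8.13*i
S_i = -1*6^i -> [-1, -6, -36, -216, -1296]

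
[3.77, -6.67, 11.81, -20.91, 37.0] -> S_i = 3.77*(-1.77)^i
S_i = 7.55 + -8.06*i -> [7.55, -0.51, -8.57, -16.63, -24.69]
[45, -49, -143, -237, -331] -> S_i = 45 + -94*i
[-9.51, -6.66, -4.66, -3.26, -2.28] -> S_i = -9.51*0.70^i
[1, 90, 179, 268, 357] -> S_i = 1 + 89*i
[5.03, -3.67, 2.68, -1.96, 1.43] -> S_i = 5.03*(-0.73)^i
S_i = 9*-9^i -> [9, -81, 729, -6561, 59049]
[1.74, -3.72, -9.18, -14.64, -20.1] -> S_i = 1.74 + -5.46*i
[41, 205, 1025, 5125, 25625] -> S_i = 41*5^i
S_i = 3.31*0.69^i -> [3.31, 2.28, 1.58, 1.09, 0.75]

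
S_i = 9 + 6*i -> [9, 15, 21, 27, 33]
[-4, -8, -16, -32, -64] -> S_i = -4*2^i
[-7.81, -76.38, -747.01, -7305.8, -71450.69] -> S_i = -7.81*9.78^i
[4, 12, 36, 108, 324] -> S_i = 4*3^i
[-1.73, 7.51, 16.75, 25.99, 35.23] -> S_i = -1.73 + 9.24*i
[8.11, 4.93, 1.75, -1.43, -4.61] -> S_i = 8.11 + -3.18*i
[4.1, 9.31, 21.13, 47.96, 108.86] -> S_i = 4.10*2.27^i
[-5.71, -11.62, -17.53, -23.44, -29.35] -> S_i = -5.71 + -5.91*i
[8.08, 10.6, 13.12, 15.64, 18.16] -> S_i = 8.08 + 2.52*i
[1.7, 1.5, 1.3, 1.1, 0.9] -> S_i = 1.70 + -0.20*i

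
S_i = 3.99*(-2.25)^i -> [3.99, -8.98, 20.2, -45.45, 102.26]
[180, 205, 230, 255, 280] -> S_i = 180 + 25*i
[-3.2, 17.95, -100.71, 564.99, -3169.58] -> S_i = -3.20*(-5.61)^i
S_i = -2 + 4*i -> [-2, 2, 6, 10, 14]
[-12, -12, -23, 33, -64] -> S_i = Random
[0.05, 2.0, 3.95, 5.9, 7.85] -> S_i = 0.05 + 1.95*i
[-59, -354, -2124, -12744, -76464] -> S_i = -59*6^i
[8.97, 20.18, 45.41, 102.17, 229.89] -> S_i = 8.97*2.25^i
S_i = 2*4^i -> [2, 8, 32, 128, 512]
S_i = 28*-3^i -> [28, -84, 252, -756, 2268]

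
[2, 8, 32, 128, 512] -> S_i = 2*4^i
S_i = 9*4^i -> [9, 36, 144, 576, 2304]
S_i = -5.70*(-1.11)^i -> [-5.7, 6.33, -7.02, 7.8, -8.65]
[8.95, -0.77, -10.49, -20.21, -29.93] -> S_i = 8.95 + -9.72*i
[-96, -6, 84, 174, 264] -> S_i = -96 + 90*i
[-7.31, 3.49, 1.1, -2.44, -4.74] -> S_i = Random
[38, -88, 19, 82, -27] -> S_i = Random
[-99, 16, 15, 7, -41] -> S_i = Random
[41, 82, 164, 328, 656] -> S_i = 41*2^i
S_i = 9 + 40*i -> [9, 49, 89, 129, 169]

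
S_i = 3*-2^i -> [3, -6, 12, -24, 48]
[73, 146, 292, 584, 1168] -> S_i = 73*2^i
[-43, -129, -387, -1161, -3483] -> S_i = -43*3^i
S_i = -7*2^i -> [-7, -14, -28, -56, -112]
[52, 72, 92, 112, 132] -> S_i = 52 + 20*i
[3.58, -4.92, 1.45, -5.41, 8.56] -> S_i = Random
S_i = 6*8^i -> [6, 48, 384, 3072, 24576]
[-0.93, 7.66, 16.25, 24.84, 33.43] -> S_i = -0.93 + 8.59*i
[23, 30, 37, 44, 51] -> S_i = 23 + 7*i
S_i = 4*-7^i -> [4, -28, 196, -1372, 9604]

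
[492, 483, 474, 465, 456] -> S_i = 492 + -9*i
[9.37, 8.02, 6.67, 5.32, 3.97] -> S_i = 9.37 + -1.35*i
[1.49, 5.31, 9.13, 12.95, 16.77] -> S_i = 1.49 + 3.82*i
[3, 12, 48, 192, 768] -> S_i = 3*4^i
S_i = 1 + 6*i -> [1, 7, 13, 19, 25]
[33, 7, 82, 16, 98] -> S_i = Random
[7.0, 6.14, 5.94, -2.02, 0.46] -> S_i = Random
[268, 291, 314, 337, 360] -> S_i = 268 + 23*i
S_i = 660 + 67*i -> [660, 727, 794, 861, 928]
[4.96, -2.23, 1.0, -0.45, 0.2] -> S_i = 4.96*(-0.45)^i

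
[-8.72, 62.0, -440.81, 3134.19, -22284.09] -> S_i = -8.72*(-7.11)^i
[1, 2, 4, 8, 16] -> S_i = 1*2^i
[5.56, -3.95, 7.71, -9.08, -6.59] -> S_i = Random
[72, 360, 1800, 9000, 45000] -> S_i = 72*5^i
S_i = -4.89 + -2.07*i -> [-4.89, -6.96, -9.03, -11.1, -13.17]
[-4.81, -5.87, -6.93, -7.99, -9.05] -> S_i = -4.81 + -1.06*i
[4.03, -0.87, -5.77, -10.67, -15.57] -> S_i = 4.03 + -4.90*i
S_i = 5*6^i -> [5, 30, 180, 1080, 6480]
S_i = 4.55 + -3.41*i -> [4.55, 1.14, -2.27, -5.68, -9.09]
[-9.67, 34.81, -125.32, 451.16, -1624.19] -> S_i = -9.67*(-3.60)^i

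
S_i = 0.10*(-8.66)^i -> [0.1, -0.87, 7.5, -64.95, 562.43]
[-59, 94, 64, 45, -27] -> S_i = Random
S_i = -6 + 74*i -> [-6, 68, 142, 216, 290]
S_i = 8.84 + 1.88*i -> [8.84, 10.72, 12.6, 14.48, 16.36]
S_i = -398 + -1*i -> [-398, -399, -400, -401, -402]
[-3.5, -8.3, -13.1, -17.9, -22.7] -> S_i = -3.50 + -4.80*i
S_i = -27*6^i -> [-27, -162, -972, -5832, -34992]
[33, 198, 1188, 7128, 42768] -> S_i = 33*6^i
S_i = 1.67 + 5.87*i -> [1.67, 7.54, 13.41, 19.28, 25.15]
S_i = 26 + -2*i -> [26, 24, 22, 20, 18]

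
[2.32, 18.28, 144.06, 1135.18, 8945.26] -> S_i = 2.32*7.88^i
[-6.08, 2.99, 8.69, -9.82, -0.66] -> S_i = Random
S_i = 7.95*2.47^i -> [7.95, 19.64, 48.5, 119.8, 295.91]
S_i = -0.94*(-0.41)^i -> [-0.94, 0.39, -0.16, 0.06, -0.03]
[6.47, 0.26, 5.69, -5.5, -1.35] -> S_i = Random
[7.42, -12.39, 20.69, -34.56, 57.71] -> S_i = 7.42*(-1.67)^i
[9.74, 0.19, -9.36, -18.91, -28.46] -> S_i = 9.74 + -9.55*i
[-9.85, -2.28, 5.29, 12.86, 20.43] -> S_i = -9.85 + 7.57*i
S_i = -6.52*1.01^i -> [-6.52, -6.59, -6.65, -6.72, -6.78]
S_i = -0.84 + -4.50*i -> [-0.84, -5.34, -9.84, -14.34, -18.84]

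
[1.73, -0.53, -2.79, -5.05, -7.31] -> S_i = 1.73 + -2.26*i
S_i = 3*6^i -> [3, 18, 108, 648, 3888]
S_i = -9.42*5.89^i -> [-9.42, -55.48, -326.8, -1924.85, -11337.36]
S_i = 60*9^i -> [60, 540, 4860, 43740, 393660]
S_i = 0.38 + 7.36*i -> [0.38, 7.74, 15.1, 22.46, 29.82]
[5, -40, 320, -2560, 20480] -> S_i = 5*-8^i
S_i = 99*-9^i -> [99, -891, 8019, -72171, 649539]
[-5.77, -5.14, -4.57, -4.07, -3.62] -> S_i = -5.77*0.89^i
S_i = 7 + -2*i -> [7, 5, 3, 1, -1]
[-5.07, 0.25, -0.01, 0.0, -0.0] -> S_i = -5.07*(-0.05)^i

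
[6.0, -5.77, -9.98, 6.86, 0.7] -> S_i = Random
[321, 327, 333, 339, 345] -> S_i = 321 + 6*i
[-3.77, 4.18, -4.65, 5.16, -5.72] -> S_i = -3.77*(-1.11)^i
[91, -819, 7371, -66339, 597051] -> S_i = 91*-9^i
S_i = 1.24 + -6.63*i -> [1.24, -5.39, -12.02, -18.65, -25.28]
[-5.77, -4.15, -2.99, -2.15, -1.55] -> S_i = -5.77*0.72^i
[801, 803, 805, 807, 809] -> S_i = 801 + 2*i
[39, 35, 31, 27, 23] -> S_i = 39 + -4*i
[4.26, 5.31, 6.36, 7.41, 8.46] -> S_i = 4.26 + 1.05*i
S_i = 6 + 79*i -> [6, 85, 164, 243, 322]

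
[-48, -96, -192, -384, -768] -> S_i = -48*2^i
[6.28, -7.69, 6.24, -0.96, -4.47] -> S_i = Random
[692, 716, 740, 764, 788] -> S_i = 692 + 24*i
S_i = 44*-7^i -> [44, -308, 2156, -15092, 105644]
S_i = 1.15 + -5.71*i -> [1.15, -4.56, -10.27, -15.98, -21.69]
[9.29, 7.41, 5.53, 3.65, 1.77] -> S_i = 9.29 + -1.88*i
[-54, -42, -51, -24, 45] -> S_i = Random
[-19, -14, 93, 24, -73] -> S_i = Random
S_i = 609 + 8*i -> [609, 617, 625, 633, 641]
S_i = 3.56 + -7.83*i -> [3.56, -4.27, -12.1, -19.93, -27.76]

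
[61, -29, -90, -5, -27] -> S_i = Random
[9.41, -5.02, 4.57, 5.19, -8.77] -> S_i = Random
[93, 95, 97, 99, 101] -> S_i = 93 + 2*i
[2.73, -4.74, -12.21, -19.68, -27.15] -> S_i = 2.73 + -7.47*i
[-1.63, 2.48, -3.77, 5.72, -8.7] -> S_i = -1.63*(-1.52)^i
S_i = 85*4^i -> [85, 340, 1360, 5440, 21760]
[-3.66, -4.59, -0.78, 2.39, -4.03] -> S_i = Random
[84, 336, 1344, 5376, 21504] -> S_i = 84*4^i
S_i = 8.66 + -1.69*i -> [8.66, 6.97, 5.28, 3.59, 1.9]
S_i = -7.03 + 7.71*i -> [-7.03, 0.68, 8.39, 16.1, 23.81]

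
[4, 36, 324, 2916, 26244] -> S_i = 4*9^i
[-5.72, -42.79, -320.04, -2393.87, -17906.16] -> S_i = -5.72*7.48^i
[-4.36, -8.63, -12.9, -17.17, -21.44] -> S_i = -4.36 + -4.27*i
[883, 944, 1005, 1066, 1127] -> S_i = 883 + 61*i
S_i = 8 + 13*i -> [8, 21, 34, 47, 60]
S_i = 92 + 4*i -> [92, 96, 100, 104, 108]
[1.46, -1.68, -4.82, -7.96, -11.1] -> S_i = 1.46 + -3.14*i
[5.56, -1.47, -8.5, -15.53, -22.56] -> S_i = 5.56 + -7.03*i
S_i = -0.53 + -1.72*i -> [-0.53, -2.25, -3.97, -5.69, -7.41]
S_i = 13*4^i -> [13, 52, 208, 832, 3328]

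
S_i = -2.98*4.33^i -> [-2.98, -12.9, -55.87, -241.92, -1047.53]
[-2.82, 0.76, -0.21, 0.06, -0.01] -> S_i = -2.82*(-0.27)^i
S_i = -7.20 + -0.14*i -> [-7.2, -7.34, -7.48, -7.62, -7.76]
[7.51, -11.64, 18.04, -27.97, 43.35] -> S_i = 7.51*(-1.55)^i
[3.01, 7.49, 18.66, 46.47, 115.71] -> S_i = 3.01*2.49^i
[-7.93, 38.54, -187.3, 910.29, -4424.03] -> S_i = -7.93*(-4.86)^i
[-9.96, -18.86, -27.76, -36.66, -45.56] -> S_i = -9.96 + -8.90*i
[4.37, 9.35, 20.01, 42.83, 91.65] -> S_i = 4.37*2.14^i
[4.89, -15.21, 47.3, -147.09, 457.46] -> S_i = 4.89*(-3.11)^i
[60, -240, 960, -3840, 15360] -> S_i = 60*-4^i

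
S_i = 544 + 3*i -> [544, 547, 550, 553, 556]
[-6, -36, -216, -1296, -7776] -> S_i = -6*6^i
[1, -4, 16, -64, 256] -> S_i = 1*-4^i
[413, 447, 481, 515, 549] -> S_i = 413 + 34*i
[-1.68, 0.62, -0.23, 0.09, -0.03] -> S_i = -1.68*(-0.37)^i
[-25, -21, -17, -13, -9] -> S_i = -25 + 4*i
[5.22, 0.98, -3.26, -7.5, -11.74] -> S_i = 5.22 + -4.24*i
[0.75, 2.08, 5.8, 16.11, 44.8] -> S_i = 0.75*2.78^i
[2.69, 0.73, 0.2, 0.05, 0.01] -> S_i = 2.69*0.27^i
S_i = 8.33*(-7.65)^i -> [8.33, -63.72, 487.49, -3729.32, 28529.28]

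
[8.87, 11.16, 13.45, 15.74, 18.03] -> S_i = 8.87 + 2.29*i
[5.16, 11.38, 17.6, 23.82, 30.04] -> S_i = 5.16 + 6.22*i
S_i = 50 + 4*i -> [50, 54, 58, 62, 66]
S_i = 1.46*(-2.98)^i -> [1.46, -4.35, 12.97, -38.64, 115.14]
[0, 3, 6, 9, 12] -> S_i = 0 + 3*i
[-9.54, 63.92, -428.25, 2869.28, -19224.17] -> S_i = -9.54*(-6.70)^i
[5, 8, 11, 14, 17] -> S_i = 5 + 3*i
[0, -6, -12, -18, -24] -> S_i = 0 + -6*i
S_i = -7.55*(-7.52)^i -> [-7.55, 56.78, -426.96, 3210.71, -24144.51]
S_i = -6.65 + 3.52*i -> [-6.65, -3.13, 0.39, 3.91, 7.43]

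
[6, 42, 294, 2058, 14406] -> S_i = 6*7^i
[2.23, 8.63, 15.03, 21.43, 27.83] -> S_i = 2.23 + 6.40*i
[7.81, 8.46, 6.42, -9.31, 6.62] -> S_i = Random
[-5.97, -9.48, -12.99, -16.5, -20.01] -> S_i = -5.97 + -3.51*i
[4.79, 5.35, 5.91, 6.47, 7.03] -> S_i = 4.79 + 0.56*i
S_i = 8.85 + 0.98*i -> [8.85, 9.83, 10.81, 11.79, 12.77]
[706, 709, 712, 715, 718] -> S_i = 706 + 3*i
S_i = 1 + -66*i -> [1, -65, -131, -197, -263]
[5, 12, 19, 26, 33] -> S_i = 5 + 7*i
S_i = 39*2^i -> [39, 78, 156, 312, 624]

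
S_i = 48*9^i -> [48, 432, 3888, 34992, 314928]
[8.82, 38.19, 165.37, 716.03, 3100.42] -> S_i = 8.82*4.33^i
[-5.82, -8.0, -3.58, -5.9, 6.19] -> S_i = Random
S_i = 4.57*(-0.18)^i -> [4.57, -0.82, 0.15, -0.03, 0.0]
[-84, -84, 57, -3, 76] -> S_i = Random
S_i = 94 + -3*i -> [94, 91, 88, 85, 82]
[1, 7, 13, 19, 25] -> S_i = 1 + 6*i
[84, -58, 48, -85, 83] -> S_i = Random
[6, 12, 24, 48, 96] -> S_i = 6*2^i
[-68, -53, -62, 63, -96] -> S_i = Random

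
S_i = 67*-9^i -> [67, -603, 5427, -48843, 439587]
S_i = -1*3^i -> [-1, -3, -9, -27, -81]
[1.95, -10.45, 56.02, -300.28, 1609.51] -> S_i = 1.95*(-5.36)^i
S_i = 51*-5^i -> [51, -255, 1275, -6375, 31875]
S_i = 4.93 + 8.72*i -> [4.93, 13.65, 22.37, 31.09, 39.81]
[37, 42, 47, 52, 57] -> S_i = 37 + 5*i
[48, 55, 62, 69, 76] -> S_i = 48 + 7*i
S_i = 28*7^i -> [28, 196, 1372, 9604, 67228]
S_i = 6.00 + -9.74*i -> [6.0, -3.74, -13.48, -23.22, -32.96]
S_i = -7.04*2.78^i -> [-7.04, -19.57, -54.41, -151.25, -420.49]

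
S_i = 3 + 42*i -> [3, 45, 87, 129, 171]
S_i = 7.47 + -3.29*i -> [7.47, 4.18, 0.89, -2.4, -5.69]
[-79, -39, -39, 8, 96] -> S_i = Random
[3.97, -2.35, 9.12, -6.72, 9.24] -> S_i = Random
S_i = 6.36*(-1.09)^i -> [6.36, -6.93, 7.56, -8.24, 8.98]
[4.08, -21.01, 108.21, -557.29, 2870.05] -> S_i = 4.08*(-5.15)^i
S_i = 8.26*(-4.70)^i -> [8.26, -38.82, 182.46, -857.58, 4030.62]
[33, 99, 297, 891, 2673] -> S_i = 33*3^i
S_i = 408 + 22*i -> [408, 430, 452, 474, 496]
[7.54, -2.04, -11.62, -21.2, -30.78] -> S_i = 7.54 + -9.58*i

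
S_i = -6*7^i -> [-6, -42, -294, -2058, -14406]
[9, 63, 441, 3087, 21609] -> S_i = 9*7^i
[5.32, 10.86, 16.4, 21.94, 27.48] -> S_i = 5.32 + 5.54*i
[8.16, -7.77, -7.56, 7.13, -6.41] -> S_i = Random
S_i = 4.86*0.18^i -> [4.86, 0.87, 0.16, 0.03, 0.01]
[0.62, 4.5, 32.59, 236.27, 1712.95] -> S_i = 0.62*7.25^i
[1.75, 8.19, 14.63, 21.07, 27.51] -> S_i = 1.75 + 6.44*i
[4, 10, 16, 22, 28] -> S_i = 4 + 6*i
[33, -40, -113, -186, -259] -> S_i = 33 + -73*i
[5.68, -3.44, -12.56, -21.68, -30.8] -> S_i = 5.68 + -9.12*i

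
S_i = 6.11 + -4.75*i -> [6.11, 1.36, -3.39, -8.14, -12.89]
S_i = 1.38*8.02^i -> [1.38, 11.07, 88.76, 711.87, 5709.22]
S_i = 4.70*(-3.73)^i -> [4.7, -17.53, 65.39, -243.91, 909.77]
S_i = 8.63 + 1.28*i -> [8.63, 9.91, 11.19, 12.47, 13.75]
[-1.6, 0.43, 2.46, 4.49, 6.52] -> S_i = -1.60 + 2.03*i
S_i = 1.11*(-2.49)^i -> [1.11, -2.76, 6.88, -17.14, 42.67]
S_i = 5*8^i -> [5, 40, 320, 2560, 20480]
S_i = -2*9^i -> [-2, -18, -162, -1458, -13122]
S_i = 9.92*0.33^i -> [9.92, 3.27, 1.08, 0.36, 0.12]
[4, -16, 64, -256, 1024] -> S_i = 4*-4^i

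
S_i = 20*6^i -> [20, 120, 720, 4320, 25920]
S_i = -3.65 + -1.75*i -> [-3.65, -5.4, -7.15, -8.9, -10.65]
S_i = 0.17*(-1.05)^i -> [0.17, -0.18, 0.19, -0.2, 0.21]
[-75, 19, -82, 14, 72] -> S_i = Random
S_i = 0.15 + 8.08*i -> [0.15, 8.23, 16.31, 24.39, 32.47]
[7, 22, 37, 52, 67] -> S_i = 7 + 15*i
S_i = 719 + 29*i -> [719, 748, 777, 806, 835]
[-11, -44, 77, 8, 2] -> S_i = Random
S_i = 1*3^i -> [1, 3, 9, 27, 81]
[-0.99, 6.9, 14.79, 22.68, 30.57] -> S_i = -0.99 + 7.89*i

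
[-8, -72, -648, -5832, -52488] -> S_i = -8*9^i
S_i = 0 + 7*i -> [0, 7, 14, 21, 28]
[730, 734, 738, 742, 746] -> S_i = 730 + 4*i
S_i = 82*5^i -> [82, 410, 2050, 10250, 51250]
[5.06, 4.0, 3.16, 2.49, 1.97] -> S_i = 5.06*0.79^i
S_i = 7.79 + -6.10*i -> [7.79, 1.69, -4.41, -10.51, -16.61]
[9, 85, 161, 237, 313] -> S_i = 9 + 76*i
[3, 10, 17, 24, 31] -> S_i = 3 + 7*i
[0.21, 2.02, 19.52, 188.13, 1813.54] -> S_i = 0.21*9.64^i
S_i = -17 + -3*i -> [-17, -20, -23, -26, -29]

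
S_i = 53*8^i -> [53, 424, 3392, 27136, 217088]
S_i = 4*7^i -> [4, 28, 196, 1372, 9604]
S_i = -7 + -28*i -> [-7, -35, -63, -91, -119]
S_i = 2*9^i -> [2, 18, 162, 1458, 13122]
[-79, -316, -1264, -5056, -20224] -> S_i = -79*4^i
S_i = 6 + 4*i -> [6, 10, 14, 18, 22]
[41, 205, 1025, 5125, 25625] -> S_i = 41*5^i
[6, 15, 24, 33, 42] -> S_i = 6 + 9*i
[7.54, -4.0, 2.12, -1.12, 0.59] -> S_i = 7.54*(-0.53)^i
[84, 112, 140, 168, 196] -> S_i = 84 + 28*i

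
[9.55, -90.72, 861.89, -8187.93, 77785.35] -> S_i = 9.55*(-9.50)^i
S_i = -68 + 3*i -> [-68, -65, -62, -59, -56]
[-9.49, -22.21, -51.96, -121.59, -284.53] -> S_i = -9.49*2.34^i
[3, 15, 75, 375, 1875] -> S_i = 3*5^i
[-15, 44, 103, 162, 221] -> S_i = -15 + 59*i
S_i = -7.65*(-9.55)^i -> [-7.65, 73.06, -697.7, 6663.03, -63631.9]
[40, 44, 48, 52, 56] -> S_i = 40 + 4*i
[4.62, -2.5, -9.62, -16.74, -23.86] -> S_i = 4.62 + -7.12*i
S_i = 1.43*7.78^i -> [1.43, 11.13, 86.56, 673.4, 5239.07]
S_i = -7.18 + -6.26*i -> [-7.18, -13.44, -19.7, -25.96, -32.22]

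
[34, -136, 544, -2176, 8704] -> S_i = 34*-4^i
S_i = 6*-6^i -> [6, -36, 216, -1296, 7776]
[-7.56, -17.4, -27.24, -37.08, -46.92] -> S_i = -7.56 + -9.84*i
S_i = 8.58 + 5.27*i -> [8.58, 13.85, 19.12, 24.39, 29.66]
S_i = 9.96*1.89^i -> [9.96, 18.82, 35.58, 67.24, 127.09]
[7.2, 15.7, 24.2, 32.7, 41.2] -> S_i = 7.20 + 8.50*i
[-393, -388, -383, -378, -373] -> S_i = -393 + 5*i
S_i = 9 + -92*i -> [9, -83, -175, -267, -359]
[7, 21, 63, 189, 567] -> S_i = 7*3^i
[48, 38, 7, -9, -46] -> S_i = Random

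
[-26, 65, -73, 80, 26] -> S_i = Random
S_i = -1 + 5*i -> [-1, 4, 9, 14, 19]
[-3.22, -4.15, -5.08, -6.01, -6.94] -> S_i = -3.22 + -0.93*i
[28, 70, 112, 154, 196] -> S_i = 28 + 42*i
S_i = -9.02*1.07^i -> [-9.02, -9.65, -10.33, -11.05, -11.82]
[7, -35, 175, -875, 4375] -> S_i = 7*-5^i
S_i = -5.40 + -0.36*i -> [-5.4, -5.76, -6.12, -6.48, -6.84]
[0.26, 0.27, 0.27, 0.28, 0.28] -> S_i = 0.26*1.02^i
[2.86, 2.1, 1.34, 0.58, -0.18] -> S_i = 2.86 + -0.76*i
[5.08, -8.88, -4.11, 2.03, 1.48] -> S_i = Random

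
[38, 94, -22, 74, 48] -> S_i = Random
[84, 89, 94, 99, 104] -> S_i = 84 + 5*i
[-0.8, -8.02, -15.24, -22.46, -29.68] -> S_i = -0.80 + -7.22*i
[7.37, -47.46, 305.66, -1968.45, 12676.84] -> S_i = 7.37*(-6.44)^i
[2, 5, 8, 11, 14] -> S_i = 2 + 3*i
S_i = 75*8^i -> [75, 600, 4800, 38400, 307200]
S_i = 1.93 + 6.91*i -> [1.93, 8.84, 15.75, 22.66, 29.57]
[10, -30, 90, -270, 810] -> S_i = 10*-3^i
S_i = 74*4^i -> [74, 296, 1184, 4736, 18944]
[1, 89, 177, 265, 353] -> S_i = 1 + 88*i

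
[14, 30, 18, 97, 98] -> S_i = Random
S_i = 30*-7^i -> [30, -210, 1470, -10290, 72030]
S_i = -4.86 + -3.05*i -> [-4.86, -7.91, -10.96, -14.01, -17.06]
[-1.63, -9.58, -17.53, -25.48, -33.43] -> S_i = -1.63 + -7.95*i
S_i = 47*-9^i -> [47, -423, 3807, -34263, 308367]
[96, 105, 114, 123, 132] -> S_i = 96 + 9*i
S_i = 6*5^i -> [6, 30, 150, 750, 3750]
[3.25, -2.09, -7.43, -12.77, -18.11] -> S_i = 3.25 + -5.34*i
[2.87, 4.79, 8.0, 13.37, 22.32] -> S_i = 2.87*1.67^i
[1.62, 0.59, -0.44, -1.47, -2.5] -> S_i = 1.62 + -1.03*i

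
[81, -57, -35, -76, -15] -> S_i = Random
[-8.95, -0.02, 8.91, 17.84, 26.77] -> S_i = -8.95 + 8.93*i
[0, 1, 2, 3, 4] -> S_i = 0 + 1*i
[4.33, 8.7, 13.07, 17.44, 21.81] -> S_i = 4.33 + 4.37*i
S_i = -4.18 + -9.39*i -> [-4.18, -13.57, -22.96, -32.35, -41.74]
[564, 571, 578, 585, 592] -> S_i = 564 + 7*i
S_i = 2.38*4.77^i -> [2.38, 11.35, 54.15, 258.3, 1232.11]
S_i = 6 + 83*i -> [6, 89, 172, 255, 338]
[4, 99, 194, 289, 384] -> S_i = 4 + 95*i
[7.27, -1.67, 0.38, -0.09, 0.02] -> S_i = 7.27*(-0.23)^i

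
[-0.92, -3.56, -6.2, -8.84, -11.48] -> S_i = -0.92 + -2.64*i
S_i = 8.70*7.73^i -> [8.7, 67.25, 519.85, 4018.44, 31062.56]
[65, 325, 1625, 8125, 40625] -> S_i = 65*5^i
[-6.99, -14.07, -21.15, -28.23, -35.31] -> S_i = -6.99 + -7.08*i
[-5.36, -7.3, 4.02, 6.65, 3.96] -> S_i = Random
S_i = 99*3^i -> [99, 297, 891, 2673, 8019]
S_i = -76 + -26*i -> [-76, -102, -128, -154, -180]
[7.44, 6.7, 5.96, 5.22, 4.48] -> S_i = 7.44 + -0.74*i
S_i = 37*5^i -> [37, 185, 925, 4625, 23125]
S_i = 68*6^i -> [68, 408, 2448, 14688, 88128]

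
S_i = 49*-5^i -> [49, -245, 1225, -6125, 30625]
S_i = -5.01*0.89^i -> [-5.01, -4.46, -3.97, -3.53, -3.14]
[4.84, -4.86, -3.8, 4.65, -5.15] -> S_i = Random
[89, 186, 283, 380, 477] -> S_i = 89 + 97*i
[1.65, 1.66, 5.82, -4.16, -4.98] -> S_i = Random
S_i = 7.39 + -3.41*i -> [7.39, 3.98, 0.57, -2.84, -6.25]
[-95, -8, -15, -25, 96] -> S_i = Random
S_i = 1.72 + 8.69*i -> [1.72, 10.41, 19.1, 27.79, 36.48]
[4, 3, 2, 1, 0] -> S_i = 4 + -1*i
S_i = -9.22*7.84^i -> [-9.22, -72.28, -566.71, -4443.03, -34833.34]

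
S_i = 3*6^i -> [3, 18, 108, 648, 3888]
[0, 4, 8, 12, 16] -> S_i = 0 + 4*i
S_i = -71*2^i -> [-71, -142, -284, -568, -1136]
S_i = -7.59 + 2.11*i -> [-7.59, -5.48, -3.37, -1.26, 0.85]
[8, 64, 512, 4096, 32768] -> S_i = 8*8^i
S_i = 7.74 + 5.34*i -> [7.74, 13.08, 18.42, 23.76, 29.1]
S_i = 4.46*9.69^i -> [4.46, 43.22, 418.78, 4057.95, 39321.49]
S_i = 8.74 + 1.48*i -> [8.74, 10.22, 11.7, 13.18, 14.66]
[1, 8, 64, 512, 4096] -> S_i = 1*8^i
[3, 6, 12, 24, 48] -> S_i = 3*2^i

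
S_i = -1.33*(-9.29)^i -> [-1.33, 12.36, -114.78, 1066.35, -9906.37]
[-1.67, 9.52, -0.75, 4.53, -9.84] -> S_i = Random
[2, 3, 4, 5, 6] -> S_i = 2 + 1*i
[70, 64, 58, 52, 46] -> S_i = 70 + -6*i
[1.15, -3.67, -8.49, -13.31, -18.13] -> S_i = 1.15 + -4.82*i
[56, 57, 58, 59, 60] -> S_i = 56 + 1*i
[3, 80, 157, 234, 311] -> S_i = 3 + 77*i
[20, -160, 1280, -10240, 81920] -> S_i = 20*-8^i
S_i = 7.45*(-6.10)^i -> [7.45, -45.44, 277.21, -1691.01, 10315.15]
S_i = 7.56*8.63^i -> [7.56, 65.24, 563.05, 4859.08, 41933.87]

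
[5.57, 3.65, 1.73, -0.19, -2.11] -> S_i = 5.57 + -1.92*i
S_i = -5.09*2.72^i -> [-5.09, -13.84, -37.66, -102.43, -278.61]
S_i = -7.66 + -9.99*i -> [-7.66, -17.65, -27.64, -37.63, -47.62]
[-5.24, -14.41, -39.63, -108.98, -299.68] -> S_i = -5.24*2.75^i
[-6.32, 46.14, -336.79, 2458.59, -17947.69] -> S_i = -6.32*(-7.30)^i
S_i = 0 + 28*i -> [0, 28, 56, 84, 112]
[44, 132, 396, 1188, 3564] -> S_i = 44*3^i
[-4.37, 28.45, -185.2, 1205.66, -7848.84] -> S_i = -4.37*(-6.51)^i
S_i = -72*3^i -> [-72, -216, -648, -1944, -5832]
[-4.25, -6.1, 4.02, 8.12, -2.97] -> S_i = Random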